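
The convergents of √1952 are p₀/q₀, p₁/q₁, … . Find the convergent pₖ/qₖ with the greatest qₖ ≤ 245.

√1952 = [44; 5, 1, 1, 21, 1, 1, 5, 88, …] (period length 8).
Convergents:
  p_0/q_0 = 44/1
  p_1/q_1 = 221/5
  p_2/q_2 = 265/6
  p_3/q_3 = 486/11
  p_4/q_4 = 10471/237
  p_5/q_5 = 10957/248
q_4 = 237 ≤ 245 < 248 = q_5, so the answer is 10471/237.

10471/237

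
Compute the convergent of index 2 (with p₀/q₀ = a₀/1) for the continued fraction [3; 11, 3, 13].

105/34

Using pₖ = aₖpₖ₋₁ + pₖ₋₂, qₖ = aₖqₖ₋₁ + qₖ₋₂ (with p₋₁=1, p₋₂=0, q₋₁=0, q₋₂=1):
  k=0: a=3, p=3, q=1
  k=1: a=11, p=34, q=11
  k=2: a=3, p=105, q=34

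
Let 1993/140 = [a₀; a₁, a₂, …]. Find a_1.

1993 = 14·140 + 33   →  a_0 = 14
140 = 4·33 + 8   →  a_1 = 4

4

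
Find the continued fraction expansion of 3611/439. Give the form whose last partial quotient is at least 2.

[8; 4, 2, 3, 3, 4]

3611 = 8×439 + 99
439 = 4×99 + 43
99 = 2×43 + 13
43 = 3×13 + 4
13 = 3×4 + 1
4 = 4×1 + 0  (stop)
So 3611/439 = [8; 4, 2, 3, 3, 4].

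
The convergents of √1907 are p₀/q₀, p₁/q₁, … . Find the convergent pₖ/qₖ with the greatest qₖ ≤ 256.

5677/130

√1907 = [43; 1, 2, 43, 2, 1, 86, …] (period length 6).
Convergents:
  p_0/q_0 = 43/1
  p_1/q_1 = 44/1
  p_2/q_2 = 131/3
  p_3/q_3 = 5677/130
  p_4/q_4 = 11485/263
q_3 = 130 ≤ 256 < 263 = q_4, so the answer is 5677/130.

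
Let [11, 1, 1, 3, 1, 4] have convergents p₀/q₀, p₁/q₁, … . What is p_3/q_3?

81/7

Using pₖ = aₖpₖ₋₁ + pₖ₋₂, qₖ = aₖqₖ₋₁ + qₖ₋₂ (with p₋₁=1, p₋₂=0, q₋₁=0, q₋₂=1):
  k=0: a=11, p=11, q=1
  k=1: a=1, p=12, q=1
  k=2: a=1, p=23, q=2
  k=3: a=3, p=81, q=7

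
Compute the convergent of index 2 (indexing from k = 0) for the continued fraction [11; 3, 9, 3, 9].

317/28

Using pₖ = aₖpₖ₋₁ + pₖ₋₂, qₖ = aₖqₖ₋₁ + qₖ₋₂ (with p₋₁=1, p₋₂=0, q₋₁=0, q₋₂=1):
  k=0: a=11, p=11, q=1
  k=1: a=3, p=34, q=3
  k=2: a=9, p=317, q=28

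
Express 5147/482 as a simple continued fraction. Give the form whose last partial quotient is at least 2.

[10; 1, 2, 9, 8, 2]

5147 = 10×482 + 327
482 = 1×327 + 155
327 = 2×155 + 17
155 = 9×17 + 2
17 = 8×2 + 1
2 = 2×1 + 0  (stop)
So 5147/482 = [10; 1, 2, 9, 8, 2].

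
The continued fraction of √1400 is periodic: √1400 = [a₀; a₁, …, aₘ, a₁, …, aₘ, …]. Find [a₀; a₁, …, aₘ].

[37; 2, 2, 2, 74]

a₀ = ⌊√1400⌋ = 37.
With m₀=0, d₀=1 and mₖ₊₁ = dₖaₖ − mₖ, dₖ₊₁ = (n − mₖ₊₁²)/dₖ, aₖ₊₁ = ⌊(a₀+mₖ₊₁)/dₖ₊₁⌋:
  k=1: m=37, d=31, a=2
  k=2: m=25, d=25, a=2
  k=3: m=25, d=31, a=2
  k=4: m=37, d=1, a=74
d=1 and a=2a₀=74 at k=4, so the next step gives (m, d) = (37, 31) again — its k=1 value — and the period has length 4.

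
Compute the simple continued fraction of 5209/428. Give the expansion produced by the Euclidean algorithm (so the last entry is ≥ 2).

[12; 5, 1, 6, 3, 3]

5209 = 12×428 + 73
428 = 5×73 + 63
73 = 1×63 + 10
63 = 6×10 + 3
10 = 3×3 + 1
3 = 3×1 + 0  (stop)
So 5209/428 = [12; 5, 1, 6, 3, 3].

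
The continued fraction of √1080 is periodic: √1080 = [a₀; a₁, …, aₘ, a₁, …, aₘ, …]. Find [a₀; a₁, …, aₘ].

a₀ = ⌊√1080⌋ = 32.

[32; 1, 6, 3, 6, 1, 64]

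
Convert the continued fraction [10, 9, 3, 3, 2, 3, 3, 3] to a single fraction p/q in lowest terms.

Fold from the inside: start with 3/1.
  3 + 1/3 = 10/3
  3 + 3/10 = 33/10
  2 + 10/33 = 76/33
  3 + 33/76 = 261/76
  3 + 76/261 = 859/261
  9 + 261/859 = 7992/859
  10 + 859/7992 = 80779/7992

80779/7992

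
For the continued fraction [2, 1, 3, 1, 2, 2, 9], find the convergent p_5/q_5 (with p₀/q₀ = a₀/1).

92/33

Using pₖ = aₖpₖ₋₁ + pₖ₋₂, qₖ = aₖqₖ₋₁ + qₖ₋₂ (with p₋₁=1, p₋₂=0, q₋₁=0, q₋₂=1):
  k=0: a=2, p=2, q=1
  k=1: a=1, p=3, q=1
  k=2: a=3, p=11, q=4
  k=3: a=1, p=14, q=5
  k=4: a=2, p=39, q=14
  k=5: a=2, p=92, q=33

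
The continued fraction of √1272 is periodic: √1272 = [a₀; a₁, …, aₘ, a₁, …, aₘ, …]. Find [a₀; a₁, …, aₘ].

[35; 1, 1, 1, 70]

a₀ = ⌊√1272⌋ = 35.
With m₀=0, d₀=1 and mₖ₊₁ = dₖaₖ − mₖ, dₖ₊₁ = (n − mₖ₊₁²)/dₖ, aₖ₊₁ = ⌊(a₀+mₖ₊₁)/dₖ₊₁⌋:
  k=1: m=35, d=47, a=1
  k=2: m=12, d=24, a=1
  k=3: m=12, d=47, a=1
  k=4: m=35, d=1, a=70
d=1 and a=2a₀=70 at k=4, so the next step gives (m, d) = (35, 47) again — its k=1 value — and the period has length 4.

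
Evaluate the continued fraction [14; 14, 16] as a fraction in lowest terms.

3166/225

Using pₖ = aₖpₖ₋₁ + pₖ₋₂ and qₖ = aₖqₖ₋₁ + qₖ₋₂:
  k=0: a=14, p=14, q=1
  k=1: a=14, p=197, q=14
  k=2: a=16, p=3166, q=225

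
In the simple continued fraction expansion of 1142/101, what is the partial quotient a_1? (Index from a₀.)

3

1142 = 11·101 + 31   →  a_0 = 11
101 = 3·31 + 8   →  a_1 = 3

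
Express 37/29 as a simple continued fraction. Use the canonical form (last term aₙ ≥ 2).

[1; 3, 1, 1, 1, 2]

37 = 1×29 + 8
29 = 3×8 + 5
8 = 1×5 + 3
5 = 1×3 + 2
3 = 1×2 + 1
2 = 2×1 + 0  (stop)
So 37/29 = [1; 3, 1, 1, 1, 2].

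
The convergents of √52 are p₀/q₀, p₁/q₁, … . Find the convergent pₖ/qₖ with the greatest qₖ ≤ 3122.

√52 = [7; 4, 1, 2, 1, 4, 14, …] (period length 6).
Convergents:
  p_0/q_0 = 7/1
  p_1/q_1 = 29/4
  p_2/q_2 = 36/5
  p_3/q_3 = 101/14
  p_4/q_4 = 137/19
  p_5/q_5 = 649/90
  p_6/q_6 = 9223/1279
  p_7/q_7 = 37541/5206
q_6 = 1279 ≤ 3122 < 5206 = q_7, so the answer is 9223/1279.

9223/1279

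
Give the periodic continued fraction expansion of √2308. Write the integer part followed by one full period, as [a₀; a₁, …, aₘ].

[48; 24, 96]

a₀ = ⌊√2308⌋ = 48.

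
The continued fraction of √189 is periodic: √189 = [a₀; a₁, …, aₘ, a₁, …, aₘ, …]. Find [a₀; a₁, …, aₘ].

a₀ = ⌊√189⌋ = 13.

[13; 1, 2, 1, 26]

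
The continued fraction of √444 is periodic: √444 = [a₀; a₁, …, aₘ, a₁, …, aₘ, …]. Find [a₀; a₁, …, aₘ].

[21; 14, 42]

a₀ = ⌊√444⌋ = 21.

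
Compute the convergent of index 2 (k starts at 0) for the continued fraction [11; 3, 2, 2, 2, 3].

Using pₖ = aₖpₖ₋₁ + pₖ₋₂, qₖ = aₖqₖ₋₁ + qₖ₋₂ (with p₋₁=1, p₋₂=0, q₋₁=0, q₋₂=1):
  k=0: a=11, p=11, q=1
  k=1: a=3, p=34, q=3
  k=2: a=2, p=79, q=7

79/7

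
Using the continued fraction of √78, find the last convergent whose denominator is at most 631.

√78 = [8; 1, 4, 1, 16, …] (period length 4).
Convergents:
  p_0/q_0 = 8/1
  p_1/q_1 = 9/1
  p_2/q_2 = 44/5
  p_3/q_3 = 53/6
  p_4/q_4 = 892/101
  p_5/q_5 = 945/107
  p_6/q_6 = 4672/529
  p_7/q_7 = 5617/636
q_6 = 529 ≤ 631 < 636 = q_7, so the answer is 4672/529.

4672/529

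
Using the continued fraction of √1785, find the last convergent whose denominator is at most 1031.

14238/337

√1785 = [42; 4, 84, …] (period length 2).
Convergents:
  p_0/q_0 = 42/1
  p_1/q_1 = 169/4
  p_2/q_2 = 14238/337
  p_3/q_3 = 57121/1352
q_2 = 337 ≤ 1031 < 1352 = q_3, so the answer is 14238/337.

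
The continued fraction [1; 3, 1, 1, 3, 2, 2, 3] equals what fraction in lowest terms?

607/474

Fold from the inside: start with 3/1.
  2 + 1/3 = 7/3
  2 + 3/7 = 17/7
  3 + 7/17 = 58/17
  1 + 17/58 = 75/58
  1 + 58/75 = 133/75
  3 + 75/133 = 474/133
  1 + 133/474 = 607/474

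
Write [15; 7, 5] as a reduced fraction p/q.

Fold from the inside: start with 5/1.
  7 + 1/5 = 36/5
  15 + 5/36 = 545/36

545/36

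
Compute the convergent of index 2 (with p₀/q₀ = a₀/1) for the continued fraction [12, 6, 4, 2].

304/25

Using pₖ = aₖpₖ₋₁ + pₖ₋₂, qₖ = aₖqₖ₋₁ + qₖ₋₂ (with p₋₁=1, p₋₂=0, q₋₁=0, q₋₂=1):
  k=0: a=12, p=12, q=1
  k=1: a=6, p=73, q=6
  k=2: a=4, p=304, q=25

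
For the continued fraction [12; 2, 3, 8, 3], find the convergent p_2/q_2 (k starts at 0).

Using pₖ = aₖpₖ₋₁ + pₖ₋₂, qₖ = aₖqₖ₋₁ + qₖ₋₂ (with p₋₁=1, p₋₂=0, q₋₁=0, q₋₂=1):
  k=0: a=12, p=12, q=1
  k=1: a=2, p=25, q=2
  k=2: a=3, p=87, q=7

87/7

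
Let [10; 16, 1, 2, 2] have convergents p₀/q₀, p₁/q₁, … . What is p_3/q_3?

Using pₖ = aₖpₖ₋₁ + pₖ₋₂, qₖ = aₖqₖ₋₁ + qₖ₋₂ (with p₋₁=1, p₋₂=0, q₋₁=0, q₋₂=1):
  k=0: a=10, p=10, q=1
  k=1: a=16, p=161, q=16
  k=2: a=1, p=171, q=17
  k=3: a=2, p=503, q=50

503/50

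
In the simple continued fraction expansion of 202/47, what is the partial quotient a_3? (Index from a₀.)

202 = 4·47 + 14   →  a_0 = 4
47 = 3·14 + 5   →  a_1 = 3
14 = 2·5 + 4   →  a_2 = 2
5 = 1·4 + 1   →  a_3 = 1

1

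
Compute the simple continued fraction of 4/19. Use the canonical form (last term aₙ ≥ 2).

[0; 4, 1, 3]

4 = 0·19 + 4
19 = 4·4 + 3
4 = 1·3 + 1
3 = 3·1 + 0  (stop)
So 4/19 = [0; 4, 1, 3].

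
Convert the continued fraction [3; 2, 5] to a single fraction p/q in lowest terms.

38/11

Fold from the inside: start with 5/1.
  2 + 1/5 = 11/5
  3 + 5/11 = 38/11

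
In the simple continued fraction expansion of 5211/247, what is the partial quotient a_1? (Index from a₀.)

10

5211 = 21·247 + 24   →  a_0 = 21
247 = 10·24 + 7   →  a_1 = 10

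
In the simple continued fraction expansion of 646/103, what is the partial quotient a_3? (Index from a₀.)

646 = 6·103 + 28   →  a_0 = 6
103 = 3·28 + 19   →  a_1 = 3
28 = 1·19 + 9   →  a_2 = 1
19 = 2·9 + 1   →  a_3 = 2

2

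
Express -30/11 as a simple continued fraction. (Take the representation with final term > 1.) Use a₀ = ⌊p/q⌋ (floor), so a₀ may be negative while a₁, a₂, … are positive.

[-3; 3, 1, 2]

-30 = -3×11 + 3
11 = 3×3 + 2
3 = 1×2 + 1
2 = 2×1 + 0  (stop)
So -30/11 = [-3; 3, 1, 2].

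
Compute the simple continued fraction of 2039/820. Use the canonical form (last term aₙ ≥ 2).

[2; 2, 18, 7, 3]

2039 = 2·820 + 399
820 = 2·399 + 22
399 = 18·22 + 3
22 = 7·3 + 1
3 = 3·1 + 0  (stop)
So 2039/820 = [2; 2, 18, 7, 3].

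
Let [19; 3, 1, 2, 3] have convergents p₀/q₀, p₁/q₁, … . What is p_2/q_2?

Using pₖ = aₖpₖ₋₁ + pₖ₋₂, qₖ = aₖqₖ₋₁ + qₖ₋₂ (with p₋₁=1, p₋₂=0, q₋₁=0, q₋₂=1):
  k=0: a=19, p=19, q=1
  k=1: a=3, p=58, q=3
  k=2: a=1, p=77, q=4

77/4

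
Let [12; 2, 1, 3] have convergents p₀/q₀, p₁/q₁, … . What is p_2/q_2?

37/3

Using pₖ = aₖpₖ₋₁ + pₖ₋₂, qₖ = aₖqₖ₋₁ + qₖ₋₂ (with p₋₁=1, p₋₂=0, q₋₁=0, q₋₂=1):
  k=0: a=12, p=12, q=1
  k=1: a=2, p=25, q=2
  k=2: a=1, p=37, q=3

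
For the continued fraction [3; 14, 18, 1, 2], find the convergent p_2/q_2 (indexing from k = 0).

Using pₖ = aₖpₖ₋₁ + pₖ₋₂, qₖ = aₖqₖ₋₁ + qₖ₋₂ (with p₋₁=1, p₋₂=0, q₋₁=0, q₋₂=1):
  k=0: a=3, p=3, q=1
  k=1: a=14, p=43, q=14
  k=2: a=18, p=777, q=253

777/253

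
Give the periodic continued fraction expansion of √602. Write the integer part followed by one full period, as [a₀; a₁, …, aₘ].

[24; 1, 1, 6, 1, 1, 48]

a₀ = ⌊√602⌋ = 24.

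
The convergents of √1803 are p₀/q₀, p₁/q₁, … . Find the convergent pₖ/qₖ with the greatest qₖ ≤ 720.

15541/366

√1803 = [42; 2, 6, 28, 6, 2, 84, …] (period length 6).
Convergents:
  p_0/q_0 = 42/1
  p_1/q_1 = 85/2
  p_2/q_2 = 552/13
  p_3/q_3 = 15541/366
  p_4/q_4 = 93798/2209
q_3 = 366 ≤ 720 < 2209 = q_4, so the answer is 15541/366.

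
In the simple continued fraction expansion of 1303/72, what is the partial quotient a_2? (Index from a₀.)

3

1303 = 18·72 + 7   →  a_0 = 18
72 = 10·7 + 2   →  a_1 = 10
7 = 3·2 + 1   →  a_2 = 3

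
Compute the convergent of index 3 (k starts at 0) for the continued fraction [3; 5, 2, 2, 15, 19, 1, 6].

Using pₖ = aₖpₖ₋₁ + pₖ₋₂, qₖ = aₖqₖ₋₁ + qₖ₋₂ (with p₋₁=1, p₋₂=0, q₋₁=0, q₋₂=1):
  k=0: a=3, p=3, q=1
  k=1: a=5, p=16, q=5
  k=2: a=2, p=35, q=11
  k=3: a=2, p=86, q=27

86/27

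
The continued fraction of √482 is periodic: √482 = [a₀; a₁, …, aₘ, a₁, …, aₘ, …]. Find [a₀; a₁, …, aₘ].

[21; 1, 20, 1, 42]

a₀ = ⌊√482⌋ = 21.
With m₀=0, d₀=1 and mₖ₊₁ = dₖaₖ − mₖ, dₖ₊₁ = (n − mₖ₊₁²)/dₖ, aₖ₊₁ = ⌊(a₀+mₖ₊₁)/dₖ₊₁⌋:
  k=1: m=21, d=41, a=1
  k=2: m=20, d=2, a=20
  k=3: m=20, d=41, a=1
  k=4: m=21, d=1, a=42
d=1 and a=2a₀=42 at k=4, so the next step gives (m, d) = (21, 41) again — its k=1 value — and the period has length 4.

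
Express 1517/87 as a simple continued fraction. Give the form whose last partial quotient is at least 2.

1517 = 17*87 + 38
87 = 2*38 + 11
38 = 3*11 + 5
11 = 2*5 + 1
5 = 5*1 + 0  (stop)
So 1517/87 = [17; 2, 3, 2, 5].

[17; 2, 3, 2, 5]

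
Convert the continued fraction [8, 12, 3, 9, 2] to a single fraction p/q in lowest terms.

5875/727

Fold from the inside: start with 2/1.
  9 + 1/2 = 19/2
  3 + 2/19 = 59/19
  12 + 19/59 = 727/59
  8 + 59/727 = 5875/727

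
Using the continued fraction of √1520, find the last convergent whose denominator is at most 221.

√1520 = [38; 1, 76, …] (period length 2).
Convergents:
  p_0/q_0 = 38/1
  p_1/q_1 = 39/1
  p_2/q_2 = 3002/77
  p_3/q_3 = 3041/78
  p_4/q_4 = 234118/6005
q_3 = 78 ≤ 221 < 6005 = q_4, so the answer is 3041/78.

3041/78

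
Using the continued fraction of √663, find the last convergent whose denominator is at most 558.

5330/207

√663 = [25; 1, 2, 1, 50, …] (period length 4).
Convergents:
  p_0/q_0 = 25/1
  p_1/q_1 = 26/1
  p_2/q_2 = 77/3
  p_3/q_3 = 103/4
  p_4/q_4 = 5227/203
  p_5/q_5 = 5330/207
  p_6/q_6 = 15887/617
q_5 = 207 ≤ 558 < 617 = q_6, so the answer is 5330/207.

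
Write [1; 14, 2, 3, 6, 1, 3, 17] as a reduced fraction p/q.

52467/49067

Using pₖ = aₖpₖ₋₁ + pₖ₋₂ and qₖ = aₖqₖ₋₁ + qₖ₋₂:
  k=0: a=1, p=1, q=1
  k=1: a=14, p=15, q=14
  k=2: a=2, p=31, q=29
  k=3: a=3, p=108, q=101
  k=4: a=6, p=679, q=635
  k=5: a=1, p=787, q=736
  k=6: a=3, p=3040, q=2843
  k=7: a=17, p=52467, q=49067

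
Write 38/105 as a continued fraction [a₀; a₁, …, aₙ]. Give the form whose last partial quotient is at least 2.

[0; 2, 1, 3, 4, 2]

38 = 0×105 + 38
105 = 2×38 + 29
38 = 1×29 + 9
29 = 3×9 + 2
9 = 4×2 + 1
2 = 2×1 + 0  (stop)
So 38/105 = [0; 2, 1, 3, 4, 2].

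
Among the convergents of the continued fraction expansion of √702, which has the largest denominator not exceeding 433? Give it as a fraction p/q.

√702 = [26; 2, 52, …] (period length 2).
Convergents:
  p_0/q_0 = 26/1
  p_1/q_1 = 53/2
  p_2/q_2 = 2782/105
  p_3/q_3 = 5617/212
  p_4/q_4 = 294866/11129
q_3 = 212 ≤ 433 < 11129 = q_4, so the answer is 5617/212.

5617/212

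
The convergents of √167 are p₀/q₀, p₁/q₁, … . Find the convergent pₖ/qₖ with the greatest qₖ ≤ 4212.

52092/4031

√167 = [12; 1, 11, 1, 24, …] (period length 4).
Convergents:
  p_0/q_0 = 12/1
  p_1/q_1 = 13/1
  p_2/q_2 = 155/12
  p_3/q_3 = 168/13
  p_4/q_4 = 4187/324
  p_5/q_5 = 4355/337
  p_6/q_6 = 52092/4031
  p_7/q_7 = 56447/4368
q_6 = 4031 ≤ 4212 < 4368 = q_7, so the answer is 52092/4031.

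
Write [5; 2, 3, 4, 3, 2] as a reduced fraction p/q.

1217/224

Fold from the inside: start with 2/1.
  3 + 1/2 = 7/2
  4 + 2/7 = 30/7
  3 + 7/30 = 97/30
  2 + 30/97 = 224/97
  5 + 97/224 = 1217/224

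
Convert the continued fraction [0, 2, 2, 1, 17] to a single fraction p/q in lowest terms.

Using pₖ = aₖpₖ₋₁ + pₖ₋₂ and qₖ = aₖqₖ₋₁ + qₖ₋₂:
  k=0: a=0, p=0, q=1
  k=1: a=2, p=1, q=2
  k=2: a=2, p=2, q=5
  k=3: a=1, p=3, q=7
  k=4: a=17, p=53, q=124

53/124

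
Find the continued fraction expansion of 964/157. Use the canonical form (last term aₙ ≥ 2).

964 = 6·157 + 22
157 = 7·22 + 3
22 = 7·3 + 1
3 = 3·1 + 0  (stop)
So 964/157 = [6; 7, 7, 3].

[6; 7, 7, 3]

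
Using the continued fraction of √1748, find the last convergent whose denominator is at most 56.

√1748 = [41; 1, 4, 4, 4, 1, 82, …] (period length 6).
Convergents:
  p_0/q_0 = 41/1
  p_1/q_1 = 42/1
  p_2/q_2 = 209/5
  p_3/q_3 = 878/21
  p_4/q_4 = 3721/89
q_3 = 21 ≤ 56 < 89 = q_4, so the answer is 878/21.

878/21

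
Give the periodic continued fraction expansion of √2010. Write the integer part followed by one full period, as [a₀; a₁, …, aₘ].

[44; 1, 4, 1, 88]

a₀ = ⌊√2010⌋ = 44.
With m₀=0, d₀=1 and mₖ₊₁ = dₖaₖ − mₖ, dₖ₊₁ = (n − mₖ₊₁²)/dₖ, aₖ₊₁ = ⌊(a₀+mₖ₊₁)/dₖ₊₁⌋:
  k=1: m=44, d=74, a=1
  k=2: m=30, d=15, a=4
  k=3: m=30, d=74, a=1
  k=4: m=44, d=1, a=88
d=1 and a=2a₀=88 at k=4, so the next step gives (m, d) = (44, 74) again — its k=1 value — and the period has length 4.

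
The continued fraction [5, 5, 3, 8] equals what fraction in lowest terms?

690/133

Using pₖ = aₖpₖ₋₁ + pₖ₋₂ and qₖ = aₖqₖ₋₁ + qₖ₋₂:
  k=0: a=5, p=5, q=1
  k=1: a=5, p=26, q=5
  k=2: a=3, p=83, q=16
  k=3: a=8, p=690, q=133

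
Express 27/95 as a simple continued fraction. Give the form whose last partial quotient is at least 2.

27 = 0*95 + 27
95 = 3*27 + 14
27 = 1*14 + 13
14 = 1*13 + 1
13 = 13*1 + 0  (stop)
So 27/95 = [0; 3, 1, 1, 13].

[0; 3, 1, 1, 13]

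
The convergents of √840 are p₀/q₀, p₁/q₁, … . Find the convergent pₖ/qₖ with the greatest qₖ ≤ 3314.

√840 = [28; 1, 56, …] (period length 2).
Convergents:
  p_0/q_0 = 28/1
  p_1/q_1 = 29/1
  p_2/q_2 = 1652/57
  p_3/q_3 = 1681/58
  p_4/q_4 = 95788/3305
  p_5/q_5 = 97469/3363
q_4 = 3305 ≤ 3314 < 3363 = q_5, so the answer is 95788/3305.

95788/3305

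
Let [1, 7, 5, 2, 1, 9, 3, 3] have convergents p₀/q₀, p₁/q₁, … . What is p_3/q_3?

90/79

Using pₖ = aₖpₖ₋₁ + pₖ₋₂, qₖ = aₖqₖ₋₁ + qₖ₋₂ (with p₋₁=1, p₋₂=0, q₋₁=0, q₋₂=1):
  k=0: a=1, p=1, q=1
  k=1: a=7, p=8, q=7
  k=2: a=5, p=41, q=36
  k=3: a=2, p=90, q=79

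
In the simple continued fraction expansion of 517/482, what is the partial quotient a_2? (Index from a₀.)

1

517 = 1·482 + 35   →  a_0 = 1
482 = 13·35 + 27   →  a_1 = 13
35 = 1·27 + 8   →  a_2 = 1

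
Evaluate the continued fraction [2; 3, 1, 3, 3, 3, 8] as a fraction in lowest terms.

Using pₖ = aₖpₖ₋₁ + pₖ₋₂ and qₖ = aₖqₖ₋₁ + qₖ₋₂:
  k=0: a=2, p=2, q=1
  k=1: a=3, p=7, q=3
  k=2: a=1, p=9, q=4
  k=3: a=3, p=34, q=15
  k=4: a=3, p=111, q=49
  k=5: a=3, p=367, q=162
  k=6: a=8, p=3047, q=1345

3047/1345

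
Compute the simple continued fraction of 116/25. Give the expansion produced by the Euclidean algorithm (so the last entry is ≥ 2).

[4; 1, 1, 1, 3, 2]

116 = 4*25 + 16
25 = 1*16 + 9
16 = 1*9 + 7
9 = 1*7 + 2
7 = 3*2 + 1
2 = 2*1 + 0  (stop)
So 116/25 = [4; 1, 1, 1, 3, 2].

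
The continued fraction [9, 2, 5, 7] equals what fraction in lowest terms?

747/79

Using pₖ = aₖpₖ₋₁ + pₖ₋₂ and qₖ = aₖqₖ₋₁ + qₖ₋₂:
  k=0: a=9, p=9, q=1
  k=1: a=2, p=19, q=2
  k=2: a=5, p=104, q=11
  k=3: a=7, p=747, q=79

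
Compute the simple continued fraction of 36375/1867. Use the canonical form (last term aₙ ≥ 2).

36375 = 19·1867 + 902
1867 = 2·902 + 63
902 = 14·63 + 20
63 = 3·20 + 3
20 = 6·3 + 2
3 = 1·2 + 1
2 = 2·1 + 0  (stop)
So 36375/1867 = [19; 2, 14, 3, 6, 1, 2].

[19; 2, 14, 3, 6, 1, 2]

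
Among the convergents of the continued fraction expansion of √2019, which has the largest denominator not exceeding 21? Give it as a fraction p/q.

√2019 = [44; 1, 13, 1, 88, …] (period length 4).
Convergents:
  p_0/q_0 = 44/1
  p_1/q_1 = 45/1
  p_2/q_2 = 629/14
  p_3/q_3 = 674/15
  p_4/q_4 = 59941/1334
q_3 = 15 ≤ 21 < 1334 = q_4, so the answer is 674/15.

674/15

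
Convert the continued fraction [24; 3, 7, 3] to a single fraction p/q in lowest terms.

Fold from the inside: start with 3/1.
  7 + 1/3 = 22/3
  3 + 3/22 = 69/22
  24 + 22/69 = 1678/69

1678/69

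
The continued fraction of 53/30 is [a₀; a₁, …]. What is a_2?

53 = 1·30 + 23   →  a_0 = 1
30 = 1·23 + 7   →  a_1 = 1
23 = 3·7 + 2   →  a_2 = 3

3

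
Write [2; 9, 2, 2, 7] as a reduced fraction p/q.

733/348

Fold from the inside: start with 7/1.
  2 + 1/7 = 15/7
  2 + 7/15 = 37/15
  9 + 15/37 = 348/37
  2 + 37/348 = 733/348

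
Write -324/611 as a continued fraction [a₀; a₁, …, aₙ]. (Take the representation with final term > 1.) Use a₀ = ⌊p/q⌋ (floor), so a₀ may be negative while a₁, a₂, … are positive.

[-1; 2, 7, 1, 3, 9]

-324 = -1*611 + 287
611 = 2*287 + 37
287 = 7*37 + 28
37 = 1*28 + 9
28 = 3*9 + 1
9 = 9*1 + 0  (stop)
So -324/611 = [-1; 2, 7, 1, 3, 9].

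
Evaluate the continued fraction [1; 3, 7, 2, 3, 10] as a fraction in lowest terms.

Using pₖ = aₖpₖ₋₁ + pₖ₋₂ and qₖ = aₖqₖ₋₁ + qₖ₋₂:
  k=0: a=1, p=1, q=1
  k=1: a=3, p=4, q=3
  k=2: a=7, p=29, q=22
  k=3: a=2, p=62, q=47
  k=4: a=3, p=215, q=163
  k=5: a=10, p=2212, q=1677

2212/1677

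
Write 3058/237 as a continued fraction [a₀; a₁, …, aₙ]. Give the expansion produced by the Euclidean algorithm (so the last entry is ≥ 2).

3058 = 12*237 + 214
237 = 1*214 + 23
214 = 9*23 + 7
23 = 3*7 + 2
7 = 3*2 + 1
2 = 2*1 + 0  (stop)
So 3058/237 = [12; 1, 9, 3, 3, 2].

[12; 1, 9, 3, 3, 2]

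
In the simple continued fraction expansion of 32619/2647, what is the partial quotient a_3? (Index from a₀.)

32619 = 12·2647 + 855   →  a_0 = 12
2647 = 3·855 + 82   →  a_1 = 3
855 = 10·82 + 35   →  a_2 = 10
82 = 2·35 + 12   →  a_3 = 2

2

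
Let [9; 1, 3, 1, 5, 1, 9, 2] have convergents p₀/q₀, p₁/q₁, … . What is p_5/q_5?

333/34

Using pₖ = aₖpₖ₋₁ + pₖ₋₂, qₖ = aₖqₖ₋₁ + qₖ₋₂ (with p₋₁=1, p₋₂=0, q₋₁=0, q₋₂=1):
  k=0: a=9, p=9, q=1
  k=1: a=1, p=10, q=1
  k=2: a=3, p=39, q=4
  k=3: a=1, p=49, q=5
  k=4: a=5, p=284, q=29
  k=5: a=1, p=333, q=34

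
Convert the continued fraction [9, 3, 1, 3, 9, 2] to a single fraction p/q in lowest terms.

Using pₖ = aₖpₖ₋₁ + pₖ₋₂ and qₖ = aₖqₖ₋₁ + qₖ₋₂:
  k=0: a=9, p=9, q=1
  k=1: a=3, p=28, q=3
  k=2: a=1, p=37, q=4
  k=3: a=3, p=139, q=15
  k=4: a=9, p=1288, q=139
  k=5: a=2, p=2715, q=293

2715/293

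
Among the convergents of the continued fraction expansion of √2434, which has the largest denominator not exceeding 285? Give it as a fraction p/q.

√2434 = [49; 2, 1, 48, 1, 2, 98, …] (period length 6).
Convergents:
  p_0/q_0 = 49/1
  p_1/q_1 = 99/2
  p_2/q_2 = 148/3
  p_3/q_3 = 7203/146
  p_4/q_4 = 7351/149
  p_5/q_5 = 21905/444
q_4 = 149 ≤ 285 < 444 = q_5, so the answer is 7351/149.

7351/149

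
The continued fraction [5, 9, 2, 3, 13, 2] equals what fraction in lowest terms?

Fold from the inside: start with 2/1.
  13 + 1/2 = 27/2
  3 + 2/27 = 83/27
  2 + 27/83 = 193/83
  9 + 83/193 = 1820/193
  5 + 193/1820 = 9293/1820

9293/1820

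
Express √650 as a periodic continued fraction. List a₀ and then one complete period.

a₀ = ⌊√650⌋ = 25.
With m₀=0, d₀=1 and mₖ₊₁ = dₖaₖ − mₖ, dₖ₊₁ = (n − mₖ₊₁²)/dₖ, aₖ₊₁ = ⌊(a₀+mₖ₊₁)/dₖ₊₁⌋:
  k=1: m=25, d=25, a=2
  k=2: m=25, d=1, a=50
d=1 and a=2a₀=50 at k=2, so the next step gives (m, d) = (25, 25) again — its k=1 value — and the period has length 2.

[25; 2, 50]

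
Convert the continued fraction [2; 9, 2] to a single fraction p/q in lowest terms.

Using pₖ = aₖpₖ₋₁ + pₖ₋₂ and qₖ = aₖqₖ₋₁ + qₖ₋₂:
  k=0: a=2, p=2, q=1
  k=1: a=9, p=19, q=9
  k=2: a=2, p=40, q=19

40/19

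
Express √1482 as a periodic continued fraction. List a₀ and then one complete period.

[38; 2, 76]

a₀ = ⌊√1482⌋ = 38.
With m₀=0, d₀=1 and mₖ₊₁ = dₖaₖ − mₖ, dₖ₊₁ = (n − mₖ₊₁²)/dₖ, aₖ₊₁ = ⌊(a₀+mₖ₊₁)/dₖ₊₁⌋:
  k=1: m=38, d=38, a=2
  k=2: m=38, d=1, a=76
d=1 and a=2a₀=76 at k=2, so the next step gives (m, d) = (38, 38) again — its k=1 value — and the period has length 2.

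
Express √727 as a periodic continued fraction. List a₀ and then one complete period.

a₀ = ⌊√727⌋ = 26.
With m₀=0, d₀=1 and mₖ₊₁ = dₖaₖ − mₖ, dₖ₊₁ = (n − mₖ₊₁²)/dₖ, aₖ₊₁ = ⌊(a₀+mₖ₊₁)/dₖ₊₁⌋:
  k=1: m=26, d=51, a=1
  k=2: m=25, d=2, a=25
  k=3: m=25, d=51, a=1
  k=4: m=26, d=1, a=52
d=1 and a=2a₀=52 at k=4, so the next step gives (m, d) = (26, 51) again — its k=1 value — and the period has length 4.

[26; 1, 25, 1, 52]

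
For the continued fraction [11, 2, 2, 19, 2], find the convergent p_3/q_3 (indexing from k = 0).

Using pₖ = aₖpₖ₋₁ + pₖ₋₂, qₖ = aₖqₖ₋₁ + qₖ₋₂ (with p₋₁=1, p₋₂=0, q₋₁=0, q₋₂=1):
  k=0: a=11, p=11, q=1
  k=1: a=2, p=23, q=2
  k=2: a=2, p=57, q=5
  k=3: a=19, p=1106, q=97

1106/97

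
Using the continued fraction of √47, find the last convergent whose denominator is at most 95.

617/90

√47 = [6; 1, 5, 1, 12, …] (period length 4).
Convergents:
  p_0/q_0 = 6/1
  p_1/q_1 = 7/1
  p_2/q_2 = 41/6
  p_3/q_3 = 48/7
  p_4/q_4 = 617/90
  p_5/q_5 = 665/97
q_4 = 90 ≤ 95 < 97 = q_5, so the answer is 617/90.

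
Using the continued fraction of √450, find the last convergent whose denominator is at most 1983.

√450 = [21; 4, 1, 2, 4, 2, 1, 4, 42, …] (period length 8).
Convergents:
  p_0/q_0 = 21/1
  p_1/q_1 = 85/4
  p_2/q_2 = 106/5
  p_3/q_3 = 297/14
  p_4/q_4 = 1294/61
  p_5/q_5 = 2885/136
  p_6/q_6 = 4179/197
  p_7/q_7 = 19601/924
  p_8/q_8 = 827421/39005
q_7 = 924 ≤ 1983 < 39005 = q_8, so the answer is 19601/924.

19601/924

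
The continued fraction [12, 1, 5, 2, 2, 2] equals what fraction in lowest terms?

Fold from the inside: start with 2/1.
  2 + 1/2 = 5/2
  2 + 2/5 = 12/5
  5 + 5/12 = 65/12
  1 + 12/65 = 77/65
  12 + 65/77 = 989/77

989/77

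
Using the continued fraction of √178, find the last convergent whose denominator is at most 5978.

42173/3161

√178 = [13; 2, 1, 12, 1, 2, 26, …] (period length 6).
Convergents:
  p_0/q_0 = 13/1
  p_1/q_1 = 27/2
  p_2/q_2 = 40/3
  p_3/q_3 = 507/38
  p_4/q_4 = 547/41
  p_5/q_5 = 1601/120
  p_6/q_6 = 42173/3161
  p_7/q_7 = 85947/6442
q_6 = 3161 ≤ 5978 < 6442 = q_7, so the answer is 42173/3161.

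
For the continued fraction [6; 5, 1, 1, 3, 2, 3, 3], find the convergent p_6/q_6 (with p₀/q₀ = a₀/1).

Using pₖ = aₖpₖ₋₁ + pₖ₋₂, qₖ = aₖqₖ₋₁ + qₖ₋₂ (with p₋₁=1, p₋₂=0, q₋₁=0, q₋₂=1):
  k=0: a=6, p=6, q=1
  k=1: a=5, p=31, q=5
  k=2: a=1, p=37, q=6
  k=3: a=1, p=68, q=11
  k=4: a=3, p=241, q=39
  k=5: a=2, p=550, q=89
  k=6: a=3, p=1891, q=306

1891/306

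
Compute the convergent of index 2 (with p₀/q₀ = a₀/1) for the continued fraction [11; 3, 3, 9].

113/10

Using pₖ = aₖpₖ₋₁ + pₖ₋₂, qₖ = aₖqₖ₋₁ + qₖ₋₂ (with p₋₁=1, p₋₂=0, q₋₁=0, q₋₂=1):
  k=0: a=11, p=11, q=1
  k=1: a=3, p=34, q=3
  k=2: a=3, p=113, q=10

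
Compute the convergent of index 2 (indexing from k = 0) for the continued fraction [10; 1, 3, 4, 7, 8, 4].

Using pₖ = aₖpₖ₋₁ + pₖ₋₂, qₖ = aₖqₖ₋₁ + qₖ₋₂ (with p₋₁=1, p₋₂=0, q₋₁=0, q₋₂=1):
  k=0: a=10, p=10, q=1
  k=1: a=1, p=11, q=1
  k=2: a=3, p=43, q=4

43/4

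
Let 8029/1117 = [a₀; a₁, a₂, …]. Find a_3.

7

8029 = 7·1117 + 210   →  a_0 = 7
1117 = 5·210 + 67   →  a_1 = 5
210 = 3·67 + 9   →  a_2 = 3
67 = 7·9 + 4   →  a_3 = 7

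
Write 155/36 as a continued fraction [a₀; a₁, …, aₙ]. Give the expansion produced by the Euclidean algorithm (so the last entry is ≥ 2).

[4; 3, 3, 1, 2]

155 = 4×36 + 11
36 = 3×11 + 3
11 = 3×3 + 2
3 = 1×2 + 1
2 = 2×1 + 0  (stop)
So 155/36 = [4; 3, 3, 1, 2].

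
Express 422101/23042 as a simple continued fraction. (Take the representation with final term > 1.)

[18; 3, 7, 3, 2, 2, 19, 3]

422101 = 18×23042 + 7345
23042 = 3×7345 + 1007
7345 = 7×1007 + 296
1007 = 3×296 + 119
296 = 2×119 + 58
119 = 2×58 + 3
58 = 19×3 + 1
3 = 3×1 + 0  (stop)
So 422101/23042 = [18; 3, 7, 3, 2, 2, 19, 3].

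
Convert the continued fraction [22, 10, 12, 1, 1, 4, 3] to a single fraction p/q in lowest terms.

81082/3669

Using pₖ = aₖpₖ₋₁ + pₖ₋₂ and qₖ = aₖqₖ₋₁ + qₖ₋₂:
  k=0: a=22, p=22, q=1
  k=1: a=10, p=221, q=10
  k=2: a=12, p=2674, q=121
  k=3: a=1, p=2895, q=131
  k=4: a=1, p=5569, q=252
  k=5: a=4, p=25171, q=1139
  k=6: a=3, p=81082, q=3669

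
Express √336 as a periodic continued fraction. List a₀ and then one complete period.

[18; 3, 36]

a₀ = ⌊√336⌋ = 18.
With m₀=0, d₀=1 and mₖ₊₁ = dₖaₖ − mₖ, dₖ₊₁ = (n − mₖ₊₁²)/dₖ, aₖ₊₁ = ⌊(a₀+mₖ₊₁)/dₖ₊₁⌋:
  k=1: m=18, d=12, a=3
  k=2: m=18, d=1, a=36
d=1 and a=2a₀=36 at k=2, so the next step gives (m, d) = (18, 12) again — its k=1 value — and the period has length 2.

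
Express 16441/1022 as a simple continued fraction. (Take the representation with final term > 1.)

16441 = 16×1022 + 89
1022 = 11×89 + 43
89 = 2×43 + 3
43 = 14×3 + 1
3 = 3×1 + 0  (stop)
So 16441/1022 = [16; 11, 2, 14, 3].

[16; 11, 2, 14, 3]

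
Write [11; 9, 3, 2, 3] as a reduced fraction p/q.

2477/223

Fold from the inside: start with 3/1.
  2 + 1/3 = 7/3
  3 + 3/7 = 24/7
  9 + 7/24 = 223/24
  11 + 24/223 = 2477/223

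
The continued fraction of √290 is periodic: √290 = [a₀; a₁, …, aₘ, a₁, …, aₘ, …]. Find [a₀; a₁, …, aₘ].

a₀ = ⌊√290⌋ = 17.

[17; 34]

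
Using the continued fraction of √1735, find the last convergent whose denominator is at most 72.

2041/49

√1735 = [41; 1, 1, 1, 7, 1, 1, 1, 82, …] (period length 8).
Convergents:
  p_0/q_0 = 41/1
  p_1/q_1 = 42/1
  p_2/q_2 = 83/2
  p_3/q_3 = 125/3
  p_4/q_4 = 958/23
  p_5/q_5 = 1083/26
  p_6/q_6 = 2041/49
  p_7/q_7 = 3124/75
q_6 = 49 ≤ 72 < 75 = q_7, so the answer is 2041/49.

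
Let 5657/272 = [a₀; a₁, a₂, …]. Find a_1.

5657 = 20·272 + 217   →  a_0 = 20
272 = 1·217 + 55   →  a_1 = 1

1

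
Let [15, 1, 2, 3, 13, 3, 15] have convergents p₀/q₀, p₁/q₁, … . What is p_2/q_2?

47/3

Using pₖ = aₖpₖ₋₁ + pₖ₋₂, qₖ = aₖqₖ₋₁ + qₖ₋₂ (with p₋₁=1, p₋₂=0, q₋₁=0, q₋₂=1):
  k=0: a=15, p=15, q=1
  k=1: a=1, p=16, q=1
  k=2: a=2, p=47, q=3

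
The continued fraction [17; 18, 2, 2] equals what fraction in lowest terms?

1569/92

Fold from the inside: start with 2/1.
  2 + 1/2 = 5/2
  18 + 2/5 = 92/5
  17 + 5/92 = 1569/92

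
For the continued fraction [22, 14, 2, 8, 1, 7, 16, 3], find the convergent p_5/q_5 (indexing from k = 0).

Using pₖ = aₖpₖ₋₁ + pₖ₋₂, qₖ = aₖqₖ₋₁ + qₖ₋₂ (with p₋₁=1, p₋₂=0, q₋₁=0, q₋₂=1):
  k=0: a=22, p=22, q=1
  k=1: a=14, p=309, q=14
  k=2: a=2, p=640, q=29
  k=3: a=8, p=5429, q=246
  k=4: a=1, p=6069, q=275
  k=5: a=7, p=47912, q=2171

47912/2171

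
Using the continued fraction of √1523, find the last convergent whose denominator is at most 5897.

118755/3043

√1523 = [39; 39, 78, …] (period length 2).
Convergents:
  p_0/q_0 = 39/1
  p_1/q_1 = 1522/39
  p_2/q_2 = 118755/3043
  p_3/q_3 = 4632967/118716
q_2 = 3043 ≤ 5897 < 118716 = q_3, so the answer is 118755/3043.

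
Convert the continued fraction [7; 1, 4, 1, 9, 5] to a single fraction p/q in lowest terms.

2357/301

Fold from the inside: start with 5/1.
  9 + 1/5 = 46/5
  1 + 5/46 = 51/46
  4 + 46/51 = 250/51
  1 + 51/250 = 301/250
  7 + 250/301 = 2357/301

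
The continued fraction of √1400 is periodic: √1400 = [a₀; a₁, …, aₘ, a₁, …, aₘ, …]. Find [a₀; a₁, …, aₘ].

[37; 2, 2, 2, 74]

a₀ = ⌊√1400⌋ = 37.
With m₀=0, d₀=1 and mₖ₊₁ = dₖaₖ − mₖ, dₖ₊₁ = (n − mₖ₊₁²)/dₖ, aₖ₊₁ = ⌊(a₀+mₖ₊₁)/dₖ₊₁⌋:
  k=1: m=37, d=31, a=2
  k=2: m=25, d=25, a=2
  k=3: m=25, d=31, a=2
  k=4: m=37, d=1, a=74
d=1 and a=2a₀=74 at k=4, so the next step gives (m, d) = (37, 31) again — its k=1 value — and the period has length 4.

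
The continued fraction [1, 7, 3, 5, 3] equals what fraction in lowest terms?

Fold from the inside: start with 3/1.
  5 + 1/3 = 16/3
  3 + 3/16 = 51/16
  7 + 16/51 = 373/51
  1 + 51/373 = 424/373

424/373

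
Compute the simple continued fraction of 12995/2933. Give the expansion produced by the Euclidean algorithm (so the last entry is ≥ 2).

[4; 2, 3, 9, 1, 2, 4, 3]

12995 = 4×2933 + 1263
2933 = 2×1263 + 407
1263 = 3×407 + 42
407 = 9×42 + 29
42 = 1×29 + 13
29 = 2×13 + 3
13 = 4×3 + 1
3 = 3×1 + 0  (stop)
So 12995/2933 = [4; 2, 3, 9, 1, 2, 4, 3].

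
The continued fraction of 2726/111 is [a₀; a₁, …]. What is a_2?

2726 = 24·111 + 62   →  a_0 = 24
111 = 1·62 + 49   →  a_1 = 1
62 = 1·49 + 13   →  a_2 = 1

1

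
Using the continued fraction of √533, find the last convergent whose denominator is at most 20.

√533 = [23; 11, 1, 1, 11, 46, …] (period length 5).
Convergents:
  p_0/q_0 = 23/1
  p_1/q_1 = 254/11
  p_2/q_2 = 277/12
  p_3/q_3 = 531/23
q_2 = 12 ≤ 20 < 23 = q_3, so the answer is 277/12.

277/12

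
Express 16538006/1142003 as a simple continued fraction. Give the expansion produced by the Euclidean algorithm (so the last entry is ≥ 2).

[14; 2, 13, 14, 13, 19, 12]

16538006 = 14·1142003 + 549964
1142003 = 2·549964 + 42075
549964 = 13·42075 + 2989
42075 = 14·2989 + 229
2989 = 13·229 + 12
229 = 19·12 + 1
12 = 12·1 + 0  (stop)
So 16538006/1142003 = [14; 2, 13, 14, 13, 19, 12].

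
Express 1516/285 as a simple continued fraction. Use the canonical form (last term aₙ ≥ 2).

[5; 3, 7, 1, 1, 2, 2]

1516 = 5·285 + 91
285 = 3·91 + 12
91 = 7·12 + 7
12 = 1·7 + 5
7 = 1·5 + 2
5 = 2·2 + 1
2 = 2·1 + 0  (stop)
So 1516/285 = [5; 3, 7, 1, 1, 2, 2].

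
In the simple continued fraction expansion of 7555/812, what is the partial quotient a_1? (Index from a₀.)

3

7555 = 9·812 + 247   →  a_0 = 9
812 = 3·247 + 71   →  a_1 = 3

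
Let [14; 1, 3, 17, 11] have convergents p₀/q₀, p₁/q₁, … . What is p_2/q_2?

Using pₖ = aₖpₖ₋₁ + pₖ₋₂, qₖ = aₖqₖ₋₁ + qₖ₋₂ (with p₋₁=1, p₋₂=0, q₋₁=0, q₋₂=1):
  k=0: a=14, p=14, q=1
  k=1: a=1, p=15, q=1
  k=2: a=3, p=59, q=4

59/4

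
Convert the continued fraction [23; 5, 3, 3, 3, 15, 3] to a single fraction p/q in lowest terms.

Fold from the inside: start with 3/1.
  15 + 1/3 = 46/3
  3 + 3/46 = 141/46
  3 + 46/141 = 469/141
  3 + 141/469 = 1548/469
  5 + 469/1548 = 8209/1548
  23 + 1548/8209 = 190355/8209

190355/8209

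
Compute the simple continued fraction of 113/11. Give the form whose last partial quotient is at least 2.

113 = 10*11 + 3
11 = 3*3 + 2
3 = 1*2 + 1
2 = 2*1 + 0  (stop)
So 113/11 = [10; 3, 1, 2].

[10; 3, 1, 2]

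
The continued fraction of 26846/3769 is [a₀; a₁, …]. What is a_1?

8

26846 = 7·3769 + 463   →  a_0 = 7
3769 = 8·463 + 65   →  a_1 = 8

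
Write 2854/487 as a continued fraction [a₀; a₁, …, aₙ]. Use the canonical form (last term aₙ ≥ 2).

2854 = 5·487 + 419
487 = 1·419 + 68
419 = 6·68 + 11
68 = 6·11 + 2
11 = 5·2 + 1
2 = 2·1 + 0  (stop)
So 2854/487 = [5; 1, 6, 6, 5, 2].

[5; 1, 6, 6, 5, 2]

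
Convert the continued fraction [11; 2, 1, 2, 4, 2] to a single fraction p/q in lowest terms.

887/78

Using pₖ = aₖpₖ₋₁ + pₖ₋₂ and qₖ = aₖqₖ₋₁ + qₖ₋₂:
  k=0: a=11, p=11, q=1
  k=1: a=2, p=23, q=2
  k=2: a=1, p=34, q=3
  k=3: a=2, p=91, q=8
  k=4: a=4, p=398, q=35
  k=5: a=2, p=887, q=78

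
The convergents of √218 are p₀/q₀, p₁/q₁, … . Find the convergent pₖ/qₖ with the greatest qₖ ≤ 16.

√218 = [14; 1, 3, 3, 1, 28, …] (period length 5).
Convergents:
  p_0/q_0 = 14/1
  p_1/q_1 = 15/1
  p_2/q_2 = 59/4
  p_3/q_3 = 192/13
  p_4/q_4 = 251/17
q_3 = 13 ≤ 16 < 17 = q_4, so the answer is 192/13.

192/13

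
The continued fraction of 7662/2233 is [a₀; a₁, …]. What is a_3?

7662 = 3·2233 + 963   →  a_0 = 3
2233 = 2·963 + 307   →  a_1 = 2
963 = 3·307 + 42   →  a_2 = 3
307 = 7·42 + 13   →  a_3 = 7

7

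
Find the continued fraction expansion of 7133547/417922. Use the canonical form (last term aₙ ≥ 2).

[17; 14, 2, 9, 3, 3, 13, 11]

7133547 = 17*417922 + 28873
417922 = 14*28873 + 13700
28873 = 2*13700 + 1473
13700 = 9*1473 + 443
1473 = 3*443 + 144
443 = 3*144 + 11
144 = 13*11 + 1
11 = 11*1 + 0  (stop)
So 7133547/417922 = [17; 14, 2, 9, 3, 3, 13, 11].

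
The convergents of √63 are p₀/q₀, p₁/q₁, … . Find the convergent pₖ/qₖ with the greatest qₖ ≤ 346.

2024/255

√63 = [7; 1, 14, …] (period length 2).
Convergents:
  p_0/q_0 = 7/1
  p_1/q_1 = 8/1
  p_2/q_2 = 119/15
  p_3/q_3 = 127/16
  p_4/q_4 = 1897/239
  p_5/q_5 = 2024/255
  p_6/q_6 = 30233/3809
q_5 = 255 ≤ 346 < 3809 = q_6, so the answer is 2024/255.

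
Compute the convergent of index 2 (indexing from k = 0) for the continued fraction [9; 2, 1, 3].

Using pₖ = aₖpₖ₋₁ + pₖ₋₂, qₖ = aₖqₖ₋₁ + qₖ₋₂ (with p₋₁=1, p₋₂=0, q₋₁=0, q₋₂=1):
  k=0: a=9, p=9, q=1
  k=1: a=2, p=19, q=2
  k=2: a=1, p=28, q=3

28/3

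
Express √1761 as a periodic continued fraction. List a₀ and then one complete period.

[41; 1, 26, 1, 82]

a₀ = ⌊√1761⌋ = 41.
With m₀=0, d₀=1 and mₖ₊₁ = dₖaₖ − mₖ, dₖ₊₁ = (n − mₖ₊₁²)/dₖ, aₖ₊₁ = ⌊(a₀+mₖ₊₁)/dₖ₊₁⌋:
  k=1: m=41, d=80, a=1
  k=2: m=39, d=3, a=26
  k=3: m=39, d=80, a=1
  k=4: m=41, d=1, a=82
d=1 and a=2a₀=82 at k=4, so the next step gives (m, d) = (41, 80) again — its k=1 value — and the period has length 4.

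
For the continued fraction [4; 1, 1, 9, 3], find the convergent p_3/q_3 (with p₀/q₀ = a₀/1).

86/19

Using pₖ = aₖpₖ₋₁ + pₖ₋₂, qₖ = aₖqₖ₋₁ + qₖ₋₂ (with p₋₁=1, p₋₂=0, q₋₁=0, q₋₂=1):
  k=0: a=4, p=4, q=1
  k=1: a=1, p=5, q=1
  k=2: a=1, p=9, q=2
  k=3: a=9, p=86, q=19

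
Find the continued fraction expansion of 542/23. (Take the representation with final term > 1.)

[23; 1, 1, 3, 3]

542 = 23×23 + 13
23 = 1×13 + 10
13 = 1×10 + 3
10 = 3×3 + 1
3 = 3×1 + 0  (stop)
So 542/23 = [23; 1, 1, 3, 3].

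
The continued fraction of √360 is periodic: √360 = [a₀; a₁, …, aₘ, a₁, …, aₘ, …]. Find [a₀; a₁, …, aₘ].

a₀ = ⌊√360⌋ = 18.
With m₀=0, d₀=1 and mₖ₊₁ = dₖaₖ − mₖ, dₖ₊₁ = (n − mₖ₊₁²)/dₖ, aₖ₊₁ = ⌊(a₀+mₖ₊₁)/dₖ₊₁⌋:
  k=1: m=18, d=36, a=1
  k=2: m=18, d=1, a=36
d=1 and a=2a₀=36 at k=2, so the next step gives (m, d) = (18, 36) again — its k=1 value — and the period has length 2.

[18; 1, 36]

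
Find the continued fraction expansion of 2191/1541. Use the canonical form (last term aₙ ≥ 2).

[1; 2, 2, 1, 2, 3, 3, 7]

2191 = 1·1541 + 650
1541 = 2·650 + 241
650 = 2·241 + 168
241 = 1·168 + 73
168 = 2·73 + 22
73 = 3·22 + 7
22 = 3·7 + 1
7 = 7·1 + 0  (stop)
So 2191/1541 = [1; 2, 2, 1, 2, 3, 3, 7].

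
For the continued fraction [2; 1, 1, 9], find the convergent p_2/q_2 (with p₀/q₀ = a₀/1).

5/2

Using pₖ = aₖpₖ₋₁ + pₖ₋₂, qₖ = aₖqₖ₋₁ + qₖ₋₂ (with p₋₁=1, p₋₂=0, q₋₁=0, q₋₂=1):
  k=0: a=2, p=2, q=1
  k=1: a=1, p=3, q=1
  k=2: a=1, p=5, q=2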